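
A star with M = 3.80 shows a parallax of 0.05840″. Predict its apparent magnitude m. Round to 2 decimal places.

d = 1/p = 1/0.05840″ = 17.123 pc.
m − M = 5 log₁₀ d − 5 = 5 log₁₀(17.123) − 5 = 6.1679 − 5 = 1.1679.
m = M + (m − M) = 3.80 + 1.1679 = 4.97.

m = 4.97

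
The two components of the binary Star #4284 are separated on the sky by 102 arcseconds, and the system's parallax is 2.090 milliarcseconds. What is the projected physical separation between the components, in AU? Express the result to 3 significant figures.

d = 1/p = 1/0.002090″ = 478.47 pc.
At distance d (pc), an angle of θ arcsec spans θ·d AU: s = 102 × 478.47 = 48804 AU.

48800 AU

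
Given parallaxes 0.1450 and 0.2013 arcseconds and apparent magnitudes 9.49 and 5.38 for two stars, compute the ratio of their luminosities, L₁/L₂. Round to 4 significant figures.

L₁/L₂ = 0.04375

d₁ = 1/p₁ = 1/0.1450″ = 6.8966 pc; d₂ = 1/p₂ = 1/0.2013″ = 4.9677 pc.
M₁ = m₁ − 5 log₁₀ d₁ + 5 = 9.49 − 4.1932 + 5 = 10.2968.
M₂ = 5.38 − 3.4808 + 5 = 6.8992.
L₁/L₂ = 10^(0.4(M₂ − M₁)) = 10^(0.4 × (-3.3976)) = 10^(-1.35904) = 0.043748.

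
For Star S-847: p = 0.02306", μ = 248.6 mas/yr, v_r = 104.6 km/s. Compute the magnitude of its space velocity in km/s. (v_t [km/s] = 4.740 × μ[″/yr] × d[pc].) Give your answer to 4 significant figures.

d = 1/p = 1/0.02306″ = 43.365 pc.
μ = 248.6 mas/yr = 0.2486 ″/yr.
v_t = 4.740 μ d = 4.740 × 0.2486 × 43.365 = 51.1 km/s.
v = √(v_r² + v_t²) = √(104.6² + 51.1²) = √13552.4 = 116.41 km/s.

116.4 km/s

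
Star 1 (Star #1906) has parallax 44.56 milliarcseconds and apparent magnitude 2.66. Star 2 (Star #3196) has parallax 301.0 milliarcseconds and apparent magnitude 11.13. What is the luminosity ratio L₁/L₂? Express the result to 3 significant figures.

L₁/L₂ = 111000

d₁ = 1/p₁ = 1/0.04456″ = 22.442 pc; d₂ = 1/p₂ = 1/0.3010″ = 3.3223 pc.
M₁ = m₁ − 5 log₁₀ d₁ + 5 = 2.66 − 6.7553 + 5 = 0.9047.
M₂ = 11.13 − 2.6072 + 5 = 13.5228.
L₁/L₂ = 10^(0.4(M₂ − M₁)) = 10^(0.4 × 12.6181) = 10^5.04724 = 1.1149 × 10^5.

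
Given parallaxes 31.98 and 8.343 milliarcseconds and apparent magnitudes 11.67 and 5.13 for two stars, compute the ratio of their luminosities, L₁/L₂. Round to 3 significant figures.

L₁/L₂ = 0.000165

d₁ = 1/p₁ = 1/0.03198″ = 31.27 pc; d₂ = 1/p₂ = 1/0.008343″ = 119.86 pc.
M₁ = m₁ − 5 log₁₀ d₁ + 5 = 11.67 − 7.4756 + 5 = 9.1944.
M₂ = 5.13 − 10.3934 + 5 = -0.2634.
L₁/L₂ = 10^(0.4(M₂ − M₁)) = 10^(0.4 × (-9.4578)) = 10^(-3.78312) = 0.00016477.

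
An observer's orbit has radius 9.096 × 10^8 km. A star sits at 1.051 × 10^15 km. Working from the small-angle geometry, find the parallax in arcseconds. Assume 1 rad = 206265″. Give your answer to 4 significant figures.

0.1785 arcsec

θ ≈ B/d = (9.096 × 10^8) / (1.051 × 10^15) = 8.6546 × 10^-7 rad.
In arcseconds: 8.6546 × 10^-7 × 206265 = 0.17851″.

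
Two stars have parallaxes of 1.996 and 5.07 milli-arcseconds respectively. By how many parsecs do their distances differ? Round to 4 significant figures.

d_A = 1/0.001996″ = 501 pc; d_B = 1/0.005070″ = 197.24 pc.
|d_B − d_A| = |197.24 − 501| = 303.76 pc.

303.8 pc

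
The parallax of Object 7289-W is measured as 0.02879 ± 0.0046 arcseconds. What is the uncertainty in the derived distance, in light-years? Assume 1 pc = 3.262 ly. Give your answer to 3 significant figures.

d = 1/p, so σ_d = σ_p / p².
σ_d = 0.00460 / (0.02879)² = 0.00460 / 0.00082886 = 5.5498 pc = 5.5498 × 3.262 ly = 18.103 ly.

18.1 ly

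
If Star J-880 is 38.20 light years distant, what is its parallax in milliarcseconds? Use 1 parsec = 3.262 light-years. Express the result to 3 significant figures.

d = 38.20 ly ÷ 3.262 = 11.711 pc.
p = 1/d = 1/11.711 = 0.08539 arcsec.
= 0.08539 × 1000 = 85.39 mas.

85.4 mas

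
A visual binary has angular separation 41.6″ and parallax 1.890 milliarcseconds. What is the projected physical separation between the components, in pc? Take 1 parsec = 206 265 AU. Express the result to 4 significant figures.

d = 1/p = 1/0.001890″ = 529.1 pc.
At distance d (pc), an angle of θ arcsec spans θ·d AU: s = 41.6 × 529.1 = 22011 AU.
= 22011 / 206265 = 0.10671 pc.

0.1067 pc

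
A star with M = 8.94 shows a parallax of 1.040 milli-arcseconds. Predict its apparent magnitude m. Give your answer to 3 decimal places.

d = 1/p = 1/0.001040″ = 961.54 pc.
m − M = 5 log₁₀ d − 5 = 5 log₁₀(961.54) − 5 = 14.9148 − 5 = 9.9148.
m = M + (m − M) = 8.94 + 9.9148 = 18.855.

m = 18.855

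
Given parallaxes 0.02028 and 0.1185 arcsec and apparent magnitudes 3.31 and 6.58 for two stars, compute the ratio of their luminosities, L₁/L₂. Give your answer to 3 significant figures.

d₁ = 1/p₁ = 1/0.02028″ = 49.31 pc; d₂ = 1/p₂ = 1/0.1185″ = 8.4388 pc.
M₁ = m₁ − 5 log₁₀ d₁ + 5 = 3.31 − 8.4647 + 5 = -0.1547.
M₂ = 6.58 − 4.6314 + 5 = 6.9486.
L₁/L₂ = 10^(0.4(M₂ − M₁)) = 10^(0.4 × 7.1033) = 10^2.84132 = 693.94.

L₁/L₂ = 694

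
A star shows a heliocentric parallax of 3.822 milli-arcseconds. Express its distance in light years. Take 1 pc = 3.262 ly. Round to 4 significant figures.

853.5 light years

p = 3.822 milli-arcseconds = 0.003822 arcsec.
d = 1/p = 1/0.003822 = 261.64 pc.
In light-years: 261.64 × 3.262 = 853.47 ly.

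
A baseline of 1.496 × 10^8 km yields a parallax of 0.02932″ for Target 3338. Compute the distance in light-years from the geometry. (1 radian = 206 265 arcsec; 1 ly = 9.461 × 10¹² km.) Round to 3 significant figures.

θ = 0.02932″ = 0.02932/206265 = 1.4215 × 10^-7 rad.
d = B/θ = (1.496 × 10^8) / (1.4215 × 10^-7) = 1.0524 × 10^15 km = (1.0524 × 10^15) / (9.461 × 10^12) ly = 111.24 ly.

111 ly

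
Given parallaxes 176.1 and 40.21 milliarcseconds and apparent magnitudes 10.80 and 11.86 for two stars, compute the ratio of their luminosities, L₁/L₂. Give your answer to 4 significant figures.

d₁ = 1/p₁ = 1/0.1761″ = 5.6786 pc; d₂ = 1/p₂ = 1/0.04021″ = 24.869 pc.
M₁ = m₁ − 5 log₁₀ d₁ + 5 = 10.80 − 3.7712 + 5 = 12.0288.
M₂ = 11.86 − 6.9783 + 5 = 9.8817.
L₁/L₂ = 10^(0.4(M₂ − M₁)) = 10^(0.4 × (-2.1471)) = 10^(-0.85884) = 0.13841.

L₁/L₂ = 0.1384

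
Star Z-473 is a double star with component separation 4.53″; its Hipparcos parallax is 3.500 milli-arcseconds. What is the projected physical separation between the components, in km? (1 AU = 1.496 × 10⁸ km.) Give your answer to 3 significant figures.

1.94 × 10^11 km

d = 1/p = 1/0.003500″ = 285.71 pc.
At distance d (pc), an angle of θ arcsec spans θ·d AU: s = 4.53 × 285.71 = 1294.3 AU.
= 1294.3 × 1.496 × 10⁸ km = 1.9363 × 10^11 km.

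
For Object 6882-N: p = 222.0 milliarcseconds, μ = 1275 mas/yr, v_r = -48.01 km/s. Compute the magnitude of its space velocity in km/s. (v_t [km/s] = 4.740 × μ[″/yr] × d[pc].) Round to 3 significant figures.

55.2 km/s

d = 1/p = 1/0.2220″ = 4.5045 pc.
μ = 1275 mas/yr = 1.275 ″/yr.
v_t = 4.740 μ d = 4.740 × 1.275 × 4.5045 = 27.223 km/s.
v = √(v_r² + v_t²) = √((-48.01)² + 27.223²) = √3046.05 = 55.191 km/s.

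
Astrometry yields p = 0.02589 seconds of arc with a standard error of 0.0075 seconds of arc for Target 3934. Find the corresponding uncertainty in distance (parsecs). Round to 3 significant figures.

11.2 pc

d = 1/p, so σ_d = σ_p / p².
σ_d = 0.00750 / (0.02589)² = 0.00750 / 0.00067029 = 11.189 pc.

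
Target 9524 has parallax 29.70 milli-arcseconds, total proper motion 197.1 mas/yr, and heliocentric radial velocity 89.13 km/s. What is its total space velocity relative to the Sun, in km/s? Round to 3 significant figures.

94.5 km/s

d = 1/p = 1/0.02970″ = 33.67 pc.
μ = 197.1 mas/yr = 0.1971 ″/yr.
v_t = 4.740 μ d = 4.740 × 0.1971 × 33.67 = 31.456 km/s.
v = √(v_r² + v_t²) = √(89.13² + 31.456²) = √8933.64 = 94.518 km/s.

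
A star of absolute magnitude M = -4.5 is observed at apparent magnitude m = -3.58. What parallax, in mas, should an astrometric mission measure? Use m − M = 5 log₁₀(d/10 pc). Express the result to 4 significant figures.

m − M = -3.58 − (-4.5) = 0.92.
d = 10^((m−M)/5 + 1) = 10^1.184 = 15.276 pc.
p = 1/d = 1/15.276 = 0.065462 arcsec = 65.462 mas.

65.46 mas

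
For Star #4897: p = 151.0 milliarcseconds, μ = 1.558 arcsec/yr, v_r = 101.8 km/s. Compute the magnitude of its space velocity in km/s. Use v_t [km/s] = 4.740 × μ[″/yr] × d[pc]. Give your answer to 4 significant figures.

d = 1/p = 1/0.1510″ = 6.6225 pc.
v_t = 4.740 μ d = 4.740 × 1.558 × 6.6225 = 48.907 km/s.
v = √(v_r² + v_t²) = √(101.8² + 48.907²) = √12755.1 = 112.94 km/s.

112.9 km/s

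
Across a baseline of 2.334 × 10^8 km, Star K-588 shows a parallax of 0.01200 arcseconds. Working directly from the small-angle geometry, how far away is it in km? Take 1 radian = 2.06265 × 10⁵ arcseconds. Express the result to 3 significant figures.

θ = 0.01200″ = 0.01200/206265 = 5.8178 × 10^-8 rad.
d = B/θ = (2.334 × 10^8) / (5.8178 × 10^-8) = 4.0118 × 10^15 km.

4.01 × 10^15 km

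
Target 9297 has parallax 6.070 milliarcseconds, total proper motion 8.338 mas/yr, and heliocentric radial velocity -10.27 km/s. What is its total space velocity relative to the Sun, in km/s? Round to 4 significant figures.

d = 1/p = 1/0.006070″ = 164.74 pc.
μ = 8.338 mas/yr = 0.008338 ″/yr.
v_t = 4.740 μ d = 4.740 × 0.008338 × 164.74 = 6.5109 km/s.
v = √(v_r² + v_t²) = √((-10.27)² + 6.5109²) = √147.865 = 12.16 km/s.

12.16 km/s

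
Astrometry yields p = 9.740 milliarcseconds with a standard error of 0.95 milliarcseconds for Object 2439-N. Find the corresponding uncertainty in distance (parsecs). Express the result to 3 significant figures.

d = 1/p, so σ_d = σ_p / p².
σ_d = 0.000950 / (0.009740)² = 0.000950 / 0.000094868 = 10.014 pc.

10.0 pc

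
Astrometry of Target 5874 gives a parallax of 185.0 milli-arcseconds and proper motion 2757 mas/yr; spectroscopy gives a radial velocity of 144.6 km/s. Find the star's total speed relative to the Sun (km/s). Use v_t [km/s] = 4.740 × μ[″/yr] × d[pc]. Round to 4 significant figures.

160.9 km/s

d = 1/p = 1/0.1850″ = 5.4054 pc.
μ = 2757 mas/yr = 2.757 ″/yr.
v_t = 4.740 μ d = 4.740 × 2.757 × 5.4054 = 70.639 km/s.
v = √(v_r² + v_t²) = √(144.6² + 70.639²) = √25899 = 160.93 km/s.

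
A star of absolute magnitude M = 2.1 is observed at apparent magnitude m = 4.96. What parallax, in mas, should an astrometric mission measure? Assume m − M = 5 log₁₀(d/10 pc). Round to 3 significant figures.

m − M = 4.96 − 2.1 = 2.86.
d = 10^((m−M)/5 + 1) = 10^1.572 = 37.325 pc.
p = 1/d = 1/37.325 = 0.026792 arcsec = 26.792 mas.

26.8 mas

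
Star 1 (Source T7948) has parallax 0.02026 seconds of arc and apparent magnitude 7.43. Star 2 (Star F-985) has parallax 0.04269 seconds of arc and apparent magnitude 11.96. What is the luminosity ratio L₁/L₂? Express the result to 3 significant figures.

L₁/L₂ = 288

d₁ = 1/p₁ = 1/0.02026″ = 49.358 pc; d₂ = 1/p₂ = 1/0.04269″ = 23.425 pc.
M₁ = m₁ − 5 log₁₀ d₁ + 5 = 7.43 − 8.4668 + 5 = 3.9632.
M₂ = 11.96 − 6.8484 + 5 = 10.1116.
L₁/L₂ = 10^(0.4(M₂ − M₁)) = 10^(0.4 × 6.1484) = 10^2.45936 = 287.98.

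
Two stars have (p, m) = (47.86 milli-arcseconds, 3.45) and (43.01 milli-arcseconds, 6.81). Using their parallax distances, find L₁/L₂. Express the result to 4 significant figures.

d₁ = 1/p₁ = 1/0.04786″ = 20.894 pc; d₂ = 1/p₂ = 1/0.04301″ = 23.25 pc.
M₁ = m₁ − 5 log₁₀ d₁ + 5 = 3.45 − 6.6001 + 5 = 1.8499.
M₂ = 6.81 − 6.8321 + 5 = 4.9779.
L₁/L₂ = 10^(0.4(M₂ − M₁)) = 10^(0.4 × 3.1280) = 10^1.25120 = 17.832.

L₁/L₂ = 17.83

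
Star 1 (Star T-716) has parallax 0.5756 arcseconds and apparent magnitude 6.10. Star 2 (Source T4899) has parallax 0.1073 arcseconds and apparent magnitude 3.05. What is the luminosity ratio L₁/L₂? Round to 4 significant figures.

L₁/L₂ = 0.002094

d₁ = 1/p₁ = 1/0.5756″ = 1.7373 pc; d₂ = 1/p₂ = 1/0.1073″ = 9.3197 pc.
M₁ = m₁ − 5 log₁₀ d₁ + 5 = 6.10 − 1.1994 + 5 = 9.9006.
M₂ = 3.05 − 4.8470 + 5 = 3.2030.
L₁/L₂ = 10^(0.4(M₂ − M₁)) = 10^(0.4 × (-6.6976)) = 10^(-2.67904) = 0.0020939.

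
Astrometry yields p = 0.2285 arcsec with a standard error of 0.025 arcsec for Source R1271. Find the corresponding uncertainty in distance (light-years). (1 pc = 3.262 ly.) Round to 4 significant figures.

d = 1/p, so σ_d = σ_p / p².
σ_d = 0.0250 / (0.2285)² = 0.0250 / 0.052212 = 0.47882 pc = 0.47882 × 3.262 ly = 1.5619 ly.

1.562 ly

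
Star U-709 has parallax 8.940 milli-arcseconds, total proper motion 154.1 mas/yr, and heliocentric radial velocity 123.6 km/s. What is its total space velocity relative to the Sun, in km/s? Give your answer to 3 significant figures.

d = 1/p = 1/0.008940″ = 111.86 pc.
μ = 154.1 mas/yr = 0.1541 ″/yr.
v_t = 4.740 μ d = 4.740 × 0.1541 × 111.86 = 81.706 km/s.
v = √(v_r² + v_t²) = √(123.6² + 81.706²) = √21952.8 = 148.16 km/s.

148 km/s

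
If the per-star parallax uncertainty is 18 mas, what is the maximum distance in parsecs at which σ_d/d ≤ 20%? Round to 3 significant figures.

σ_d/d = σ_p/p, so the condition is σ_p/p ≤ 0.20, i.e. p ≥ σ_p/0.20.
p_min = 18/0.20 = 90 mas = 0.09 arcsec.
d_max = 1/p_min = 1/0.09 = 11.111 pc.

11.1 pc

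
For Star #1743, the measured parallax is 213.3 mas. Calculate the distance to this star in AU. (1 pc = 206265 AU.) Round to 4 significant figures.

p = 213.3 mas = 0.2133 arcsec.
d = 1/p = 1/0.2133 = 4.6882 pc.
In AU: 4.6882 × 206265 = 9.6701 × 10^5 AU.

967000 AU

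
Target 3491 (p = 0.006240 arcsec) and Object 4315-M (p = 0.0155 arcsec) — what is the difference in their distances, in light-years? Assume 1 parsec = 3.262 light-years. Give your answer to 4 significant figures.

d_A = 1/0.006240″ = 160.26 pc; d_B = 1/0.01550″ = 64.516 pc.
|d_B − d_A| = |64.516 − 160.26| = 95.744 pc = 95.744 × 3.262 ly = 312.32 ly.

312.3 ly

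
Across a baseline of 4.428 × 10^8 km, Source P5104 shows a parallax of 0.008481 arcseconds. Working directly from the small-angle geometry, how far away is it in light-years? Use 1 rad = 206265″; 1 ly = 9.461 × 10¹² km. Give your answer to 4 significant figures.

θ = 0.008481″ = 0.008481/206265 = 4.1117 × 10^-8 rad.
d = B/θ = (4.428 × 10^8) / (4.1117 × 10^-8) = 1.0769 × 10^16 km = (1.0769 × 10^16) / (9.461 × 10^12) ly = 1138.3 ly.

1138 ly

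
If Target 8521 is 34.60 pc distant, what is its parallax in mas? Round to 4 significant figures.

p = 1/d = 1/34.6 = 0.028902 arcsec.
= 0.028902 × 1000 = 28.902 mas.

28.90 mas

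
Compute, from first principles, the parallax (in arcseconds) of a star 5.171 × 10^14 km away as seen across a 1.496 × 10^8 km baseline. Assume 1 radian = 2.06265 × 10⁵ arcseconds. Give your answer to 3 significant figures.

0.0597 arcsec

θ ≈ B/d = (1.496 × 10^8) / (5.171 × 10^14) = 2.8931 × 10^-7 rad.
In arcseconds: 2.8931 × 10^-7 × 206265 = 0.059675″.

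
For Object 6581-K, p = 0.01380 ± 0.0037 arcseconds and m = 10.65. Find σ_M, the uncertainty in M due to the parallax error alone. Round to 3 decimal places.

M = m − 5 log₁₀ d + 5 = m + 5 log₁₀ p + 5, so ∂M/∂p = 5/(p ln 10).
σ_M = (5/ln 10) · (σ_p/p) = 2.1715 × 0.0037/0.01380 = 2.1715 × 0.26812 = 0.58222.

σ_M = 0.582 mag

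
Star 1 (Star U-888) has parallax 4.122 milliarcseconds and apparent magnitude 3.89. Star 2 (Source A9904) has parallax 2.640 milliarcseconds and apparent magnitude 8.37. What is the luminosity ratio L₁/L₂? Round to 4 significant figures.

L₁/L₂ = 25.41

d₁ = 1/p₁ = 1/0.004122″ = 242.6 pc; d₂ = 1/p₂ = 1/0.002640″ = 378.79 pc.
M₁ = m₁ − 5 log₁₀ d₁ + 5 = 3.89 − 11.9245 + 5 = -3.0345.
M₂ = 8.37 − 12.8920 + 5 = 0.4780.
L₁/L₂ = 10^(0.4(M₂ − M₁)) = 10^(0.4 × 3.5125) = 10^1.40500 = 25.41.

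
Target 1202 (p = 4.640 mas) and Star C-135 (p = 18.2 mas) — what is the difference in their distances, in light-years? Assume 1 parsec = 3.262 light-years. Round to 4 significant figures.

d_A = 1/0.004640″ = 215.52 pc; d_B = 1/0.01820″ = 54.945 pc.
|d_B − d_A| = |54.945 − 215.52| = 160.58 pc = 160.58 × 3.262 ly = 523.81 ly.

523.8 ly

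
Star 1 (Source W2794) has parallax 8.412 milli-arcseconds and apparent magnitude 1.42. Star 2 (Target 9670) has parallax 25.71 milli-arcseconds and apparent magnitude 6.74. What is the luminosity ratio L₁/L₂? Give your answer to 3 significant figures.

L₁/L₂ = 1250

d₁ = 1/p₁ = 1/0.008412″ = 118.88 pc; d₂ = 1/p₂ = 1/0.02571″ = 38.895 pc.
M₁ = m₁ − 5 log₁₀ d₁ + 5 = 1.42 − 10.3755 + 5 = -3.9555.
M₂ = 6.74 − 7.9495 + 5 = 3.7905.
L₁/L₂ = 10^(0.4(M₂ − M₁)) = 10^(0.4 × 7.7460) = 10^3.09840 = 1254.3.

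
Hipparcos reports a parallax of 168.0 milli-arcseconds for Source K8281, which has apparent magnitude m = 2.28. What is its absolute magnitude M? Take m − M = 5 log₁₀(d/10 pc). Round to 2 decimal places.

M = 3.41

d = 1/p = 1/0.1680″ = 5.9524 pc.
m − M = 5 log₁₀(5.9524) − 5 = 3.8735 − 5 = -1.1265.
M = m − (m − M) = 2.28 − (-1.1265) = 3.41.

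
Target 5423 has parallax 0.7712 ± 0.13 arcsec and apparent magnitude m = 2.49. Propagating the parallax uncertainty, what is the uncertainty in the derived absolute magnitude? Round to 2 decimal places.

σ_M = 0.37 mag

M = m − 5 log₁₀ d + 5 = m + 5 log₁₀ p + 5, so ∂M/∂p = 5/(p ln 10).
σ_M = (5/ln 10) · (σ_p/p) = 2.1715 × 0.13/0.7712 = 2.1715 × 0.16857 = 0.36605.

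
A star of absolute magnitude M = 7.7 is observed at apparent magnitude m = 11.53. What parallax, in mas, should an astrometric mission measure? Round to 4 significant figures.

17.14 mas

m − M = 11.53 − 7.7 = 3.83.
d = 10^((m−M)/5 + 1) = 10^1.766 = 58.345 pc.
p = 1/d = 1/58.345 = 0.017139 arcsec = 17.139 mas.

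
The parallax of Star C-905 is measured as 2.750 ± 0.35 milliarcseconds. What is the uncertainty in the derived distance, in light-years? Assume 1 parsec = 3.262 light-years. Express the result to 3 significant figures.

d = 1/p, so σ_d = σ_p / p².
σ_d = 0.000350 / (0.002750)² = 0.000350 / 0.0000075625 = 46.281 pc = 46.281 × 3.262 ly = 150.97 ly.

151 ly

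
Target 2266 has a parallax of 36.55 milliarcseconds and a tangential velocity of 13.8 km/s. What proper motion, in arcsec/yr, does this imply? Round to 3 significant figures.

d = 1/p = 1/0.03655″ = 27.36 pc.
μ = v_t / (4.74 d) = 13.8 / (4.74 × 27.36) = 13.8 / 129.69 = 0.10641 ″/yr.

0.106 arcsec/yr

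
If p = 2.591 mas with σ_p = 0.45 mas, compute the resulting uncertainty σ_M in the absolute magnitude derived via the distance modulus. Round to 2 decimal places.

M = m − 5 log₁₀ d + 5 = m + 5 log₁₀ p + 5, so ∂M/∂p = 5/(p ln 10).
σ_M = (5/ln 10) · (σ_p/p) = 2.1715 × 0.45/2.591 = 2.1715 × 0.17368 = 0.37715.

σ_M = 0.38 mag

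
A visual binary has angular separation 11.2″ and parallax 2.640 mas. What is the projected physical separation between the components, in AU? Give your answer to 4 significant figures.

4242 AU

d = 1/p = 1/0.002640″ = 378.79 pc.
At distance d (pc), an angle of θ arcsec spans θ·d AU: s = 11.2 × 378.79 = 4242.4 AU.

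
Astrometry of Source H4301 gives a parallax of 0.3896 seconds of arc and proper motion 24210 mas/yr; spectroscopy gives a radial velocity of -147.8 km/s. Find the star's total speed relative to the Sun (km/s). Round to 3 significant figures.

d = 1/p = 1/0.3896″ = 2.5667 pc.
μ = 24210 mas/yr = 24.21 ″/yr.
v_t = 4.740 μ d = 4.740 × 24.21 × 2.5667 = 294.54 km/s.
v = √(v_r² + v_t²) = √((-147.8)² + 294.54²) = √108599 = 329.54 km/s.

330 km/s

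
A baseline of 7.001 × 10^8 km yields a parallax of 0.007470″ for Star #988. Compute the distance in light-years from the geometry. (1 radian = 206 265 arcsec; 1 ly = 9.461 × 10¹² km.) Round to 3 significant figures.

θ = 0.007470″ = 0.007470/206265 = 3.6216 × 10^-8 rad.
d = B/θ = (7.001 × 10^8) / (3.6216 × 10^-8) = 1.9331 × 10^16 km = (1.9331 × 10^16) / (9.461 × 10^12) ly = 2043.2 ly.

2040 ly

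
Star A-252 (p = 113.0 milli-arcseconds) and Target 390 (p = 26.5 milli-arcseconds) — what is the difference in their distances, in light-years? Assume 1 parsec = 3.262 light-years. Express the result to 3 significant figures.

d_A = 1/0.1130″ = 8.8496 pc; d_B = 1/0.02650″ = 37.736 pc.
|d_B − d_A| = |37.736 − 8.8496| = 28.886 pc = 28.886 × 3.262 ly = 94.226 ly.

94.2 ly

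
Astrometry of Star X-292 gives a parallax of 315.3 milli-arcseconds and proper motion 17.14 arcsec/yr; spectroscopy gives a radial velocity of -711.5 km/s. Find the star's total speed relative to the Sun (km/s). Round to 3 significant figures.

d = 1/p = 1/0.3153″ = 3.1716 pc.
v_t = 4.740 μ d = 4.740 × 17.14 × 3.1716 = 257.67 km/s.
v = √(v_r² + v_t²) = √((-711.5)² + 257.67²) = √572626 = 756.72 km/s.

757 km/s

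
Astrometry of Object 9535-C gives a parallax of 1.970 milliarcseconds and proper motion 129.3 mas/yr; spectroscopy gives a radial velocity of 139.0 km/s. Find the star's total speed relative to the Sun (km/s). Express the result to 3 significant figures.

d = 1/p = 1/0.001970″ = 507.61 pc.
μ = 129.3 mas/yr = 0.1293 ″/yr.
v_t = 4.740 μ d = 4.740 × 0.1293 × 507.61 = 311.11 km/s.
v = √(v_r² + v_t²) = √(139.0² + 311.11²) = √116110 = 340.75 km/s.

341 km/s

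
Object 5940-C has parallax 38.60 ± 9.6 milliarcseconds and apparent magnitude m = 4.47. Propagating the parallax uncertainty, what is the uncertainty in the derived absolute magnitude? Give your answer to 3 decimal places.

M = m − 5 log₁₀ d + 5 = m + 5 log₁₀ p + 5, so ∂M/∂p = 5/(p ln 10).
σ_M = (5/ln 10) · (σ_p/p) = 2.1715 × 9.6/38.60 = 2.1715 × 0.2487 = 0.54005.

σ_M = 0.540 mag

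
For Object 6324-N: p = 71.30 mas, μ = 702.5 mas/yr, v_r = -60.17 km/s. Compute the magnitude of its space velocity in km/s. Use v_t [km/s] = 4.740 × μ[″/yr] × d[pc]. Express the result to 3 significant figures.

76.2 km/s

d = 1/p = 1/0.07130″ = 14.025 pc.
μ = 702.5 mas/yr = 0.7025 ″/yr.
v_t = 4.740 μ d = 4.740 × 0.7025 × 14.025 = 46.701 km/s.
v = √(v_r² + v_t²) = √((-60.17)² + 46.701²) = √5801.41 = 76.167 km/s.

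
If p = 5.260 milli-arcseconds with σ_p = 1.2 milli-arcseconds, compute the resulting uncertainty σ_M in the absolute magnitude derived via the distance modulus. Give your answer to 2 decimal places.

M = m − 5 log₁₀ d + 5 = m + 5 log₁₀ p + 5, so ∂M/∂p = 5/(p ln 10).
σ_M = (5/ln 10) · (σ_p/p) = 2.1715 × 1.2/5.260 = 2.1715 × 0.22814 = 0.49541.

σ_M = 0.50 mag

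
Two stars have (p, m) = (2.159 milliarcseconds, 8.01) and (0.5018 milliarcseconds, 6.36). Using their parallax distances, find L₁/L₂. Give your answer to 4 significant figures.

L₁/L₂ = 0.01182

d₁ = 1/p₁ = 1/0.002159″ = 463.18 pc; d₂ = 1/p₂ = 1/0.0005018″ = 1992.8 pc.
M₁ = m₁ − 5 log₁₀ d₁ + 5 = 8.01 − 13.3287 + 5 = -0.3187.
M₂ = 6.36 − 16.4973 + 5 = -5.1373.
L₁/L₂ = 10^(0.4(M₂ − M₁)) = 10^(0.4 × (-4.8186)) = 10^(-1.92744) = 0.011818.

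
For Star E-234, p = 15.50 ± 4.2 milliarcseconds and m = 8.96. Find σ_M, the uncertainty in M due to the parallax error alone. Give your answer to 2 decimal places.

M = m − 5 log₁₀ d + 5 = m + 5 log₁₀ p + 5, so ∂M/∂p = 5/(p ln 10).
σ_M = (5/ln 10) · (σ_p/p) = 2.1715 × 4.2/15.50 = 2.1715 × 0.27097 = 0.58841.

σ_M = 0.59 mag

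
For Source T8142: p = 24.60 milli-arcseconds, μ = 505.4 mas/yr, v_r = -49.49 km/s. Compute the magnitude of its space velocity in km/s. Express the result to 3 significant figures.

109 km/s

d = 1/p = 1/0.02460″ = 40.65 pc.
μ = 505.4 mas/yr = 0.5054 ″/yr.
v_t = 4.740 μ d = 4.740 × 0.5054 × 40.65 = 97.381 km/s.
v = √(v_r² + v_t²) = √((-49.49)² + 97.381²) = √11932.3 = 109.24 km/s.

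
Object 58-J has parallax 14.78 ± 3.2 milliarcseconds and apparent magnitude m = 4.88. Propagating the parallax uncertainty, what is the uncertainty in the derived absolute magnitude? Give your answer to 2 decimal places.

σ_M = 0.47 mag

M = m − 5 log₁₀ d + 5 = m + 5 log₁₀ p + 5, so ∂M/∂p = 5/(p ln 10).
σ_M = (5/ln 10) · (σ_p/p) = 2.1715 × 3.2/14.78 = 2.1715 × 0.21651 = 0.47015.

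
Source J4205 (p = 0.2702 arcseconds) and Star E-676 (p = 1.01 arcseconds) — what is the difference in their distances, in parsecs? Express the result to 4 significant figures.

d_A = 1/0.2702″ = 3.701 pc; d_B = 1/1.010″ = 0.9901 pc.
|d_B − d_A| = |0.9901 − 3.701| = 2.7109 pc.

2.711 pc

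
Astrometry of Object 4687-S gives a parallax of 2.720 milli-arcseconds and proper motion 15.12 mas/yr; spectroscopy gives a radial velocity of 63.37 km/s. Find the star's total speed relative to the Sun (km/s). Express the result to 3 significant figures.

68.6 km/s

d = 1/p = 1/0.002720″ = 367.65 pc.
μ = 15.12 mas/yr = 0.01512 ″/yr.
v_t = 4.740 μ d = 4.740 × 0.01512 × 367.65 = 26.349 km/s.
v = √(v_r² + v_t²) = √(63.37² + 26.349²) = √4710.03 = 68.63 km/s.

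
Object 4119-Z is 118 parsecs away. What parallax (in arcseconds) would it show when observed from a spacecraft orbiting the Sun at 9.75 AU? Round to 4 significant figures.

p (arcsec) = B (AU) / d (pc).
p = 9.75 / 118 = 0.082627 arcsec.

0.08263 arcsec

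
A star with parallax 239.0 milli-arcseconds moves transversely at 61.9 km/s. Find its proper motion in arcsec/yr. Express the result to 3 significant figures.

3.12 arcsec/yr

d = 1/p = 1/0.2390″ = 4.1841 pc.
μ = v_t / (4.74 d) = 61.9 / (4.74 × 4.1841) = 61.9 / 19.833 = 3.1211 ″/yr.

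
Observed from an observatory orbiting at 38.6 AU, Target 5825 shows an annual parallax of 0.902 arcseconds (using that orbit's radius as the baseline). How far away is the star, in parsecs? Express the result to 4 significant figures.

42.79 pc

With baseline B (in AU) and parallax p (in arcsec), d = B/p parsecs.
d = 38.6 / 0.902 = 42.794 pc.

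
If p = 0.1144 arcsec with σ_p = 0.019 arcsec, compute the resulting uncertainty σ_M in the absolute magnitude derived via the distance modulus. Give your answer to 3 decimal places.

σ_M = 0.361 mag

M = m − 5 log₁₀ d + 5 = m + 5 log₁₀ p + 5, so ∂M/∂p = 5/(p ln 10).
σ_M = (5/ln 10) · (σ_p/p) = 2.1715 × 0.019/0.1144 = 2.1715 × 0.16608 = 0.36064.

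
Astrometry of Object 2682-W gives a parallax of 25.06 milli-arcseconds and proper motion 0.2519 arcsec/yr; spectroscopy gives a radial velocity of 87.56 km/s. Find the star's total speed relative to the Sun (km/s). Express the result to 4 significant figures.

d = 1/p = 1/0.02506″ = 39.904 pc.
v_t = 4.740 μ d = 4.740 × 0.2519 × 39.904 = 47.646 km/s.
v = √(v_r² + v_t²) = √(87.56² + 47.646²) = √9936.89 = 99.684 km/s.

99.68 km/s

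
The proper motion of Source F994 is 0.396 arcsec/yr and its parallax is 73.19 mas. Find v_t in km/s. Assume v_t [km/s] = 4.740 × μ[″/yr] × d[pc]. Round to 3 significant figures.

d = 1/p = 1/0.07319″ = 13.663 pc.
v_t = 4.74 × μ × d = 4.74 × 0.396 × 13.663 = 25.646 km/s.

25.6 km/s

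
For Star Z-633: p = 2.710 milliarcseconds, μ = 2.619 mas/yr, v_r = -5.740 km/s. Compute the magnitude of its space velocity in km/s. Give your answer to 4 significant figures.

7.344 km/s

d = 1/p = 1/0.002710″ = 369 pc.
μ = 2.619 mas/yr = 0.002619 ″/yr.
v_t = 4.740 μ d = 4.740 × 0.002619 × 369 = 4.5808 km/s.
v = √(v_r² + v_t²) = √((-5.740)² + 4.5808²) = √53.9313 = 7.3438 km/s.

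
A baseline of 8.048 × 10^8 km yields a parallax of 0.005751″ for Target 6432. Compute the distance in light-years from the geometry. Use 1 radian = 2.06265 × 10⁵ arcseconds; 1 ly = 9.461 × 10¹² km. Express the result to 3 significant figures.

3050 ly

θ = 0.005751″ = 0.005751/206265 = 2.7882 × 10^-8 rad.
d = B/θ = (8.048 × 10^8) / (2.7882 × 10^-8) = 2.8865 × 10^16 km = (2.8865 × 10^16) / (9.461 × 10^12) ly = 3050.9 ly.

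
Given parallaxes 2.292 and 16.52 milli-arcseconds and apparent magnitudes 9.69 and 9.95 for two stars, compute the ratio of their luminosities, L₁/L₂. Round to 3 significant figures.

d₁ = 1/p₁ = 1/0.002292″ = 436.3 pc; d₂ = 1/p₂ = 1/0.01652″ = 60.533 pc.
M₁ = m₁ − 5 log₁₀ d₁ + 5 = 9.69 − 13.1989 + 5 = 1.4911.
M₂ = 9.95 − 8.9100 + 5 = 6.0400.
L₁/L₂ = 10^(0.4(M₂ − M₁)) = 10^(0.4 × 4.5489) = 10^1.81956 = 66.002.

L₁/L₂ = 66.0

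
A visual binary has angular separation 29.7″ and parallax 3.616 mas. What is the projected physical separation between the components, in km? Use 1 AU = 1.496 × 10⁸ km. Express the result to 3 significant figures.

1.23 × 10^12 km

d = 1/p = 1/0.003616″ = 276.55 pc.
At distance d (pc), an angle of θ arcsec spans θ·d AU: s = 29.7 × 276.55 = 8213.5 AU.
= 8213.5 × 1.496 × 10⁸ km = 1.2287 × 10^12 km.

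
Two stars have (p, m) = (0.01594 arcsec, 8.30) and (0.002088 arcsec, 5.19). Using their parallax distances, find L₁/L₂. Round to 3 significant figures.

L₁/L₂ = 0.000978

d₁ = 1/p₁ = 1/0.01594″ = 62.735 pc; d₂ = 1/p₂ = 1/0.002088″ = 478.93 pc.
M₁ = m₁ − 5 log₁₀ d₁ + 5 = 8.30 − 8.9875 + 5 = 4.3125.
M₂ = 5.19 − 13.4014 + 5 = -3.2114.
L₁/L₂ = 10^(0.4(M₂ − M₁)) = 10^(0.4 × (-7.5239)) = 10^(-3.00956) = 0.00097823.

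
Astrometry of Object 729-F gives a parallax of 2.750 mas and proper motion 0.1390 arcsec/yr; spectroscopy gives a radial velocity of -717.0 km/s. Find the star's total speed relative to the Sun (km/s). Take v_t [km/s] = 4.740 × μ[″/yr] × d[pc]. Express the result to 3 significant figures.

756 km/s

d = 1/p = 1/0.002750″ = 363.64 pc.
v_t = 4.740 μ d = 4.740 × 0.1390 × 363.64 = 239.59 km/s.
v = √(v_r² + v_t²) = √((-717.0)² + 239.59²) = √571492 = 755.97 km/s.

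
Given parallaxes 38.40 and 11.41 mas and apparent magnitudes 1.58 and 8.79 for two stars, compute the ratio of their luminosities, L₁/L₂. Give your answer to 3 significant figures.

d₁ = 1/p₁ = 1/0.03840″ = 26.042 pc; d₂ = 1/p₂ = 1/0.01141″ = 87.642 pc.
M₁ = m₁ − 5 log₁₀ d₁ + 5 = 1.58 − 7.0784 + 5 = -0.4984.
M₂ = 8.79 − 9.7136 + 5 = 4.0764.
L₁/L₂ = 10^(0.4(M₂ − M₁)) = 10^(0.4 × 4.5748) = 10^1.82992 = 67.596.

L₁/L₂ = 67.6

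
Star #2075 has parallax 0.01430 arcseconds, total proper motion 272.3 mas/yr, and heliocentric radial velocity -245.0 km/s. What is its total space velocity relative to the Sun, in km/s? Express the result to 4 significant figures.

261.1 km/s

d = 1/p = 1/0.01430″ = 69.93 pc.
μ = 272.3 mas/yr = 0.2723 ″/yr.
v_t = 4.740 μ d = 4.740 × 0.2723 × 69.93 = 90.259 km/s.
v = √(v_r² + v_t²) = √((-245.0)² + 90.259²) = √68171.7 = 261.1 km/s.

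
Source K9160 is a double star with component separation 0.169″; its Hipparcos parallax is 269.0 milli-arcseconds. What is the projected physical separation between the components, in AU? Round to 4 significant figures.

d = 1/p = 1/0.2690″ = 3.7175 pc.
At distance d (pc), an angle of θ arcsec spans θ·d AU: s = 0.169 × 3.7175 = 0.62826 AU.

0.6283 AU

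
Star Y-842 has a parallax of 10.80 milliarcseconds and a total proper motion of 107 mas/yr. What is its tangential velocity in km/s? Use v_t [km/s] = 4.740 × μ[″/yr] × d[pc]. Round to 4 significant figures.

46.96 km/s

d = 1/p = 1/0.01080″ = 92.593 pc.
μ = 107 mas/yr = 0.107 ″/yr.
v_t = 4.74 × μ × d = 4.74 × 0.107 × 92.593 = 46.961 km/s.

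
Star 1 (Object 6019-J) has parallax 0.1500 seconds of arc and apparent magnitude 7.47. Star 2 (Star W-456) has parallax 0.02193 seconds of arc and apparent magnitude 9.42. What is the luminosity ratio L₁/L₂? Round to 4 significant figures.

L₁/L₂ = 0.1288

d₁ = 1/p₁ = 1/0.1500″ = 6.6667 pc; d₂ = 1/p₂ = 1/0.02193″ = 45.6 pc.
M₁ = m₁ − 5 log₁₀ d₁ + 5 = 7.47 − 4.1196 + 5 = 8.3504.
M₂ = 9.42 − 8.2948 + 5 = 6.1252.
L₁/L₂ = 10^(0.4(M₂ − M₁)) = 10^(0.4 × (-2.2252)) = 10^(-0.89008) = 0.1288.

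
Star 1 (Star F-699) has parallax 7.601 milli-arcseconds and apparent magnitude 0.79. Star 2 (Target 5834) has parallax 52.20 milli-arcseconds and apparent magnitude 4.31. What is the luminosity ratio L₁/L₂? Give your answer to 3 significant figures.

L₁/L₂ = 1210

d₁ = 1/p₁ = 1/0.007601″ = 131.56 pc; d₂ = 1/p₂ = 1/0.05220″ = 19.157 pc.
M₁ = m₁ − 5 log₁₀ d₁ + 5 = 0.79 − 10.5956 + 5 = -4.8056.
M₂ = 4.31 − 6.4116 + 5 = 2.8984.
L₁/L₂ = 10^(0.4(M₂ − M₁)) = 10^(0.4 × 7.7040) = 10^3.08160 = 1206.7.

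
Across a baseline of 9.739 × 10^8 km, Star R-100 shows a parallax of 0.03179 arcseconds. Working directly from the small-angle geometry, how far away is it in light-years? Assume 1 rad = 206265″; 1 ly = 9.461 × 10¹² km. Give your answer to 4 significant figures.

θ = 0.03179″ = 0.03179/206265 = 1.5412 × 10^-7 rad.
d = B/θ = (9.739 × 10^8) / (1.5412 × 10^-7) = 6.3191 × 10^15 km = (6.3191 × 10^15) / (9.461 × 10^12) ly = 667.91 ly.

667.9 ly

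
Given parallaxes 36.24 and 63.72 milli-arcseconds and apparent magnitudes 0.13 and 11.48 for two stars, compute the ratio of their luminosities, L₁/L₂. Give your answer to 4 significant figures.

L₁/L₂ = 107200

d₁ = 1/p₁ = 1/0.03624″ = 27.594 pc; d₂ = 1/p₂ = 1/0.06372″ = 15.694 pc.
M₁ = m₁ − 5 log₁₀ d₁ + 5 = 0.13 − 7.2041 + 5 = -2.0741.
M₂ = 11.48 − 5.9787 + 5 = 10.5013.
L₁/L₂ = 10^(0.4(M₂ − M₁)) = 10^(0.4 × 12.5754) = 10^5.03016 = 1.0719 × 10^5.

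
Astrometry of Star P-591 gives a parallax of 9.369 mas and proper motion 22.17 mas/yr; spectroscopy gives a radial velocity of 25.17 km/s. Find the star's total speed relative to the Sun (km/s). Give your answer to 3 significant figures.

d = 1/p = 1/0.009369″ = 106.73 pc.
μ = 22.17 mas/yr = 0.02217 ″/yr.
v_t = 4.740 μ d = 4.740 × 0.02217 × 106.73 = 11.216 km/s.
v = √(v_r² + v_t²) = √(25.17² + 11.216²) = √759.328 = 27.556 km/s.

27.6 km/s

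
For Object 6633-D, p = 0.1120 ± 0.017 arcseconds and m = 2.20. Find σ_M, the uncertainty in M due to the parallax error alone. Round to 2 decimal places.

M = m − 5 log₁₀ d + 5 = m + 5 log₁₀ p + 5, so ∂M/∂p = 5/(p ln 10).
σ_M = (5/ln 10) · (σ_p/p) = 2.1715 × 0.017/0.1120 = 2.1715 × 0.15179 = 0.32961.

σ_M = 0.33 mag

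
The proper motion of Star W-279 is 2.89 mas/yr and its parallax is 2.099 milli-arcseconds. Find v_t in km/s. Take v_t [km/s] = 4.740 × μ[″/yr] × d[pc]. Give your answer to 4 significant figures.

6.526 km/s

d = 1/p = 1/0.002099″ = 476.42 pc.
μ = 2.89 mas/yr = 0.00289 ″/yr.
v_t = 4.74 × μ × d = 4.74 × 0.00289 × 476.42 = 6.5263 km/s.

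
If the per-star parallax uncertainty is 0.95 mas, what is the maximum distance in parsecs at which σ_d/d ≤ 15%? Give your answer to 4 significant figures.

157.9 pc

σ_d/d = σ_p/p, so the condition is σ_p/p ≤ 0.15, i.e. p ≥ σ_p/0.15.
p_min = 0.95/0.15 = 6.3333 mas = 0.0063333 arcsec.
d_max = 1/p_min = 1/0.0063333 = 157.9 pc.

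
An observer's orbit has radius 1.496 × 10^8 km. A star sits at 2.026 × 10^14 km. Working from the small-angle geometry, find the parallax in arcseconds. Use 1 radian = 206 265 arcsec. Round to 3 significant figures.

θ ≈ B/d = (1.496 × 10^8) / (2.026 × 10^14) = 7.3840 × 10^-7 rad.
In arcseconds: 7.3840 × 10^-7 × 206265 = 0.15231″.

0.152 arcsec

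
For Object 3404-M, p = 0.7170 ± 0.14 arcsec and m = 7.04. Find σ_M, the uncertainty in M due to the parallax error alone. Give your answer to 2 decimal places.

M = m − 5 log₁₀ d + 5 = m + 5 log₁₀ p + 5, so ∂M/∂p = 5/(p ln 10).
σ_M = (5/ln 10) · (σ_p/p) = 2.1715 × 0.14/0.7170 = 2.1715 × 0.19526 = 0.42401.

σ_M = 0.42 mag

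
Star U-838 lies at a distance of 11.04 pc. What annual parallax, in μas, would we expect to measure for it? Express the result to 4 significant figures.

p = 1/d = 1/11.04 = 0.09058 arcsec.
= 0.09058 × 10⁶ = 90580 μas.

90580 μas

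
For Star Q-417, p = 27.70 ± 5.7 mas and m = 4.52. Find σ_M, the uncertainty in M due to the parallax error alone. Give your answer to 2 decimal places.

σ_M = 0.45 mag

M = m − 5 log₁₀ d + 5 = m + 5 log₁₀ p + 5, so ∂M/∂p = 5/(p ln 10).
σ_M = (5/ln 10) · (σ_p/p) = 2.1715 × 5.7/27.70 = 2.1715 × 0.20578 = 0.44685.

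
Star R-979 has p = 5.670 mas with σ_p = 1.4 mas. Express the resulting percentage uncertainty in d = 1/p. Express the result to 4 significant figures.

24.69%

For d = 1/p, |σ_d/d| = |σ_p/p|.
σ_p/p = 1.4 / 5.670 = 0.24691 = 24.691%.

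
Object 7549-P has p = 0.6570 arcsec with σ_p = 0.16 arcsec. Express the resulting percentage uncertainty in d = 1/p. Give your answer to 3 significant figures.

For d = 1/p, |σ_d/d| = |σ_p/p|.
σ_p/p = 0.16 / 0.6570 = 0.24353 = 24.353%.

24.4%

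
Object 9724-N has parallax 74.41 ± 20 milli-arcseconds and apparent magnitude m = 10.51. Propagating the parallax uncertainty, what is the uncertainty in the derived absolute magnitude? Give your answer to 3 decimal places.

M = m − 5 log₁₀ d + 5 = m + 5 log₁₀ p + 5, so ∂M/∂p = 5/(p ln 10).
σ_M = (5/ln 10) · (σ_p/p) = 2.1715 × 20/74.41 = 2.1715 × 0.26878 = 0.58366.

σ_M = 0.584 mag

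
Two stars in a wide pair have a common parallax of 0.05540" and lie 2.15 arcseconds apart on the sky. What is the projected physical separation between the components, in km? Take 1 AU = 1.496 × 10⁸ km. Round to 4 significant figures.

5.806 × 10^9 km

d = 1/p = 1/0.05540″ = 18.051 pc.
At distance d (pc), an angle of θ arcsec spans θ·d AU: s = 2.15 × 18.051 = 38.81 AU.
= 38.81 × 1.496 × 10⁸ km = 5.8060 × 10^9 km.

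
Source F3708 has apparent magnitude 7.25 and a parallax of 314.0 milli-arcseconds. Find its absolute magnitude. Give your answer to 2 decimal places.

d = 1/p = 1/0.3140″ = 3.1847 pc.
m − M = 5 log₁₀(3.1847) − 5 = 2.5153 − 5 = -2.4847.
M = m − (m − M) = 7.25 − (-2.4847) = 9.73.

M = 9.73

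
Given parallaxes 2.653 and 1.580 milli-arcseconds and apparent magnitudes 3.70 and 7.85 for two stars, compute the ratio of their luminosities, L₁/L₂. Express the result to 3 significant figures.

d₁ = 1/p₁ = 1/0.002653″ = 376.93 pc; d₂ = 1/p₂ = 1/0.001580″ = 632.91 pc.
M₁ = m₁ − 5 log₁₀ d₁ + 5 = 3.70 − 12.8813 + 5 = -4.1813.
M₂ = 7.85 − 14.0067 + 5 = -1.1567.
L₁/L₂ = 10^(0.4(M₂ − M₁)) = 10^(0.4 × 3.0246) = 10^1.20984 = 16.212.

L₁/L₂ = 16.2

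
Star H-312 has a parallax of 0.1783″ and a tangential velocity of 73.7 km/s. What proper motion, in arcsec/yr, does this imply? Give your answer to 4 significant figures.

d = 1/p = 1/0.1783″ = 5.6085 pc.
μ = v_t / (4.74 d) = 73.7 / (4.74 × 5.6085) = 73.7 / 26.584 = 2.7723 ″/yr.

2.772 arcsec/yr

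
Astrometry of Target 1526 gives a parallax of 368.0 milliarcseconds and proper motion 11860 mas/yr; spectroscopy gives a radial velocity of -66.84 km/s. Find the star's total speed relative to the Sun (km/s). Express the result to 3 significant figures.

167 km/s

d = 1/p = 1/0.3680″ = 2.7174 pc.
μ = 11860 mas/yr = 11.86 ″/yr.
v_t = 4.740 μ d = 4.740 × 11.86 × 2.7174 = 152.76 km/s.
v = √(v_r² + v_t²) = √((-66.84)² + 152.76²) = √27803.2 = 166.74 km/s.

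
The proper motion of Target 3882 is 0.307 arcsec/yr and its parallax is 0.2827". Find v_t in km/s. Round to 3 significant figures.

5.15 km/s

d = 1/p = 1/0.2827″ = 3.5373 pc.
v_t = 4.74 × μ × d = 4.74 × 0.307 × 3.5373 = 5.1474 km/s.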